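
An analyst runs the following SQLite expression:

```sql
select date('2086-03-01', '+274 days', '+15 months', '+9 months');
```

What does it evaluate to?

Applying '+274 days' to 2086-03-01: counting 274 days forward gives 2086-11-30.
Adding +15 months to 2086-11-30 targets 2088-02-30. February 2088 has only 29 days, so SQLite normalizes the 1-day overflow forward to 2088-03-01.
Adding +9 months to 2088-03-01 gives 2088-12-01.

2088-12-01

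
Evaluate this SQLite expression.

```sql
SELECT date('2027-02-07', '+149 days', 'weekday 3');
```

2027-07-07

Applying '+149 days' to 2027-02-07: counting 149 days forward gives 2027-07-06.
`weekday 3` advances to the next Wednesday; 2027-07-06 is a Tuesday, so it moves forward to 2027-07-07.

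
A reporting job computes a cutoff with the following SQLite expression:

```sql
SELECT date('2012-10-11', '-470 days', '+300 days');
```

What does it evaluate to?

2012-04-24

Applying '-470 days' to 2012-10-11: counting 470 days back gives 2011-06-29.
Applying '+300 days' to 2011-06-29: counting 300 days forward gives 2012-04-24.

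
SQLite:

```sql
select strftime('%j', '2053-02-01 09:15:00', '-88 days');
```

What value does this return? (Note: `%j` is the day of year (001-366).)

First apply '-88 days': 2053-02-01 09:15:00 → 2052-11-05 09:15:00.
Day-of-year for 2052-11-05: days since 2052-01-01 inclusive = 310, zero-padded to 310.

310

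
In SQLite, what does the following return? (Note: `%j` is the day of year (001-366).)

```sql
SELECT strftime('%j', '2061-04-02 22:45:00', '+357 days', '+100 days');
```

First apply '+357 days', '+100 days': 2061-04-02 22:45:00 → 2062-07-03 22:45:00.
Day-of-year for 2062-07-03: days since 2062-01-01 inclusive = 184, zero-padded to 184.

184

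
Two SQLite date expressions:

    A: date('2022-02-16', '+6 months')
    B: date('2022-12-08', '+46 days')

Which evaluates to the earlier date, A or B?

A = 2022-08-16.
B = 2023-01-23.
A is earlier.

A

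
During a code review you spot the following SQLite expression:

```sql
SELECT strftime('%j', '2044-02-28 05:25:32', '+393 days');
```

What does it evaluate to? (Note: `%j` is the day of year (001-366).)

086

First apply '+393 days': 2044-02-28 05:25:32 → 2045-03-27 05:25:32.
Day-of-year for 2045-03-27: days since 2045-01-01 inclusive = 86, zero-padded to 086.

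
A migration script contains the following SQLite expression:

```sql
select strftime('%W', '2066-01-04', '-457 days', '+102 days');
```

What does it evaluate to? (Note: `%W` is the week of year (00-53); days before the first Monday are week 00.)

First apply '-457 days', '+102 days': 2066-01-04 → 2065-01-14.
2065-01-14 is a Wednesday. SQLite's %W counts Mondays since the year started; the result is 02.

02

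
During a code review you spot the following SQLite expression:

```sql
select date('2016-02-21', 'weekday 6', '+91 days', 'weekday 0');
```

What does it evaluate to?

`weekday 6` advances to the next Saturday; 2016-02-21 is a Sunday, so it moves forward to 2016-02-27.
Applying '+91 days' to 2016-02-27: counting 91 days forward gives 2016-05-28.
`weekday 0` advances to the next Sunday; 2016-05-28 is a Saturday, so it moves forward to 2016-05-29.

2016-05-29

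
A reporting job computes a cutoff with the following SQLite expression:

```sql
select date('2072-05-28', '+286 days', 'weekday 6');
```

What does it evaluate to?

Applying '+286 days' to 2072-05-28: counting 286 days forward gives 2073-03-10.
`weekday 6` advances to the next Saturday; 2073-03-10 is a Friday, so it moves forward to 2073-03-11.

2073-03-11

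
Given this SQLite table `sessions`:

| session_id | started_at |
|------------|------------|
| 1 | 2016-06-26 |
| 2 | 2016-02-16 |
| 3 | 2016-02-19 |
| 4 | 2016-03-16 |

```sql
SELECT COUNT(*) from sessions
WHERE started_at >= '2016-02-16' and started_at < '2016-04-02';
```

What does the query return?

Rows in [2016-02-16, 2016-04-02): 2016-02-16, 2016-02-19, 2016-03-16 → 3 rows.

3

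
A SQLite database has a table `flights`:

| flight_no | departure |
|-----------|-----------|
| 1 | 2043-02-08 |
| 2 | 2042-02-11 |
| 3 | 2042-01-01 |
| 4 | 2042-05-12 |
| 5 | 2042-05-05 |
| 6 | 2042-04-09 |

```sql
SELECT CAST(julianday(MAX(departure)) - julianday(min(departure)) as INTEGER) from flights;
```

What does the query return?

403

MIN = 2042-01-01, MAX = 2043-02-08.
30 days remain in January 2042 after the 1st (31 − 1).
Full months from February 2042 through January 2043 contribute their day counts.
Then 8 days into February 2043.
Total: 30 + 28 + 31 + 30 + 31 + 30 + 31 + 31 + 30 + 31 + 30 + 31 + 31 + 8 = 403.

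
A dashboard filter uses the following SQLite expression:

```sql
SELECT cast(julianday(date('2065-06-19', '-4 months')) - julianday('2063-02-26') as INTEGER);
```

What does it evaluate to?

Adding -4 months to 2065-06-19 gives 2065-02-19.
2 days remain in February 2063 after the 26th (28 − 26).
Full months from March 2063 through January 2065 contribute their day counts.
Then 19 days into February 2065.
Total: 2 + 31 + 30 + 31 + 30 + 31 + 31 + 30 + 31 + 30 + 31 + 31 + 29 + 31 + 30 + 31 + 30 + 31 + 31 + 30 + 31 + 30 + 31 + 31 + 19 = 724.

724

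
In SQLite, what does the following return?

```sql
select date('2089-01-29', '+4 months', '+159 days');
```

Adding +4 months to 2089-01-29 gives 2089-05-29.
Applying '+159 days' to 2089-05-29: counting 159 days forward gives 2089-11-04.

2089-11-04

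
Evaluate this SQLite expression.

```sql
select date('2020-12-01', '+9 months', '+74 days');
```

2021-11-14

Adding +9 months to 2020-12-01 gives 2021-09-01.
Applying '+74 days' to 2021-09-01: counting 74 days forward gives 2021-11-14.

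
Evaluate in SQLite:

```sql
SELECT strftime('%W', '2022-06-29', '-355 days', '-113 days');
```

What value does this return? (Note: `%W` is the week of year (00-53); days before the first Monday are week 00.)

11

First apply '-355 days', '-113 days': 2022-06-29 → 2021-03-18.
2021-03-18 is a Thursday. SQLite's %W counts Mondays since the year started; the result is 11.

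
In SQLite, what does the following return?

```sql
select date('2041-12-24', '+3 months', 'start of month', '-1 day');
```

2042-02-28

Adding +3 months to 2041-12-24 gives 2042-03-24.
`start of month` rewinds 2042-03-24 to 2042-03-01.
Going back 1 day from 2042-03-01 reaches 2042-02-28 (last day of February, 28 days).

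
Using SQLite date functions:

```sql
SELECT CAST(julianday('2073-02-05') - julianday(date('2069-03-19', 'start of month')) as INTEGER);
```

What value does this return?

`start of month` rewinds 2069-03-19 to 2069-03-01.
30 days remain in March 2069 after the 1st (31 − 1).
Full months from April 2069 through January 2073 contribute their day counts.
Then 5 days into February 2073.
Total: 30 + 30 + 31 + 30 + 31 + 31 + 30 + 31 + 30 + 31 + 31 + 28 + 31 + 30 + 31 + 30 + 31 + 31 + 30 + 31 + 30 + 31 + 31 + 28 + 31 + 30 + 31 + 30 + 31 + 31 + 30 + 31 + 30 + 31 + 31 + 29 + 31 + 30 + 31 + 30 + 31 + 31 + 30 + 31 + 30 + 31 + 31 + 5 = 1437.

1437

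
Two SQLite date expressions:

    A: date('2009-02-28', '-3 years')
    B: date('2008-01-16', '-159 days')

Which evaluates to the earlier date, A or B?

A

A = 2006-02-28.
B = 2007-08-10.
A is earlier.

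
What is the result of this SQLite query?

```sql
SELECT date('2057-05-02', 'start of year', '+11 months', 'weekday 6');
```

`start of year` rewinds 2057-05-02 to 2057-01-01.
Adding +11 months to 2057-01-01 gives 2057-12-01.
`weekday 6` advances to the next Saturday; 2057-12-01 is already a Saturday, so it stays at 2057-12-01.

2057-12-01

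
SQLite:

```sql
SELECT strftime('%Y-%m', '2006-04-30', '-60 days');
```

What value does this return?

2006-03

First apply '-60 days': 2006-04-30 → 2006-03-01.
`%Y-%m` extracts the year-month: 2006-03.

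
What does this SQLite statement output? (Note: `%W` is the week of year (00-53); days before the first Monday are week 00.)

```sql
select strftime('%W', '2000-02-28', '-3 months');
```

First apply '-3 months': 2000-02-28 → 1999-11-28.
1999-11-28 is a Sunday. SQLite's %W counts Mondays since the year started; the result is 47.

47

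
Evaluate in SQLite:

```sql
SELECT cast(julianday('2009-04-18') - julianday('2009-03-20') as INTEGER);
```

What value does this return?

29

11 days remain in March 2009 after the 20th (31 − 20).
Then 18 days into April 2009.
Total: 11 + 18 = 29.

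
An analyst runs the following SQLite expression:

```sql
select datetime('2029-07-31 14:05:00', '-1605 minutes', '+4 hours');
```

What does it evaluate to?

1605 minutes = 26h 45m; -1605 minutes from 2029-07-31 14:05:00 is 2029-07-30 11:20:00 (crosses midnight).
+4 hours from 2029-07-30 11:20:00 is 2029-07-30 15:20:00.

2029-07-30 15:20:00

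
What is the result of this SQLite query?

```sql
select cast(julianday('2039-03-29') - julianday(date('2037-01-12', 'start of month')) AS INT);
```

817

`start of month` rewinds 2037-01-12 to 2037-01-01.
30 days remain in January 2037 after the 1st (31 − 1).
Full months from February 2037 through February 2039 contribute their day counts.
Then 29 days into March 2039.
Total: 30 + 28 + 31 + 30 + 31 + 30 + 31 + 31 + 30 + 31 + 30 + 31 + 31 + 28 + 31 + 30 + 31 + 30 + 31 + 31 + 30 + 31 + 30 + 31 + 31 + 28 + 29 = 817.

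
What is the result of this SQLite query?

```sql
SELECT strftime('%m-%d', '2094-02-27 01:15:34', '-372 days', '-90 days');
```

11-22

First apply '-372 days', '-90 days': 2094-02-27 01:15:34 → 2092-11-22 01:15:34.
`%m-%d` extracts the month-day: 11-22.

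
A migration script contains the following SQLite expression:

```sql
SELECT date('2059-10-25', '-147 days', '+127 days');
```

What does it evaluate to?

Applying '-147 days' to 2059-10-25: counting 147 days back gives 2059-05-31.
Applying '+127 days' to 2059-05-31: counting 127 days forward gives 2059-10-05.

2059-10-05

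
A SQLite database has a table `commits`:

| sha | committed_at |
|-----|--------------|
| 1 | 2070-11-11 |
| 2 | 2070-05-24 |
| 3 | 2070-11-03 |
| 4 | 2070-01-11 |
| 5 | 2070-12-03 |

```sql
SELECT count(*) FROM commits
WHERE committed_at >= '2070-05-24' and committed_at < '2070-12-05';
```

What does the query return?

4

Rows in [2070-05-24, 2070-12-05): 2070-11-11, 2070-05-24, 2070-11-03, 2070-12-03 → 4 rows.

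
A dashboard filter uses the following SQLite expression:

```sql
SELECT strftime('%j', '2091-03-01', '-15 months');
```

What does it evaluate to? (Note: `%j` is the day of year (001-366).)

335

First apply '-15 months': 2091-03-01 → 2089-12-01.
Day-of-year for 2089-12-01: days since 2089-01-01 inclusive = 335, zero-padded to 335.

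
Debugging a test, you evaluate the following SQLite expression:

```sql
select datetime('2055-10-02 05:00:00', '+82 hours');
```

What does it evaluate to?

2055-10-05 15:00:00

+82 hours from 2055-10-02 05:00:00 is 2055-10-05 15:00:00 (crosses midnight).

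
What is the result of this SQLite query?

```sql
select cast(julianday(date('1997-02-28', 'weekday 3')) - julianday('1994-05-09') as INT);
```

`weekday 3` advances to the next Wednesday; 1997-02-28 is a Friday, so it moves forward to 1997-03-05.
22 days remain in May 1994 after the 9th (31 − 9).
Full months from June 1994 through February 1997 contribute their day counts.
Then 5 days into March 1997.
Total: 22 + 30 + 31 + 31 + 30 + 31 + 30 + 31 + 31 + 28 + 31 + 30 + 31 + 30 + 31 + 31 + 30 + 31 + 30 + 31 + 31 + 29 + 31 + 30 + 31 + 30 + 31 + 31 + 30 + 31 + 30 + 31 + 31 + 28 + 5 = 1031.

1031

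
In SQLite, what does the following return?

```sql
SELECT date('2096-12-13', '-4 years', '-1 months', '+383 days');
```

Adding -4 years to 2096-12-13 gives 2092-12-13.
Adding -1 month to 2092-12-13 gives 2092-11-13.
Applying '+383 days' to 2092-11-13: counting 383 days forward gives 2093-12-01.

2093-12-01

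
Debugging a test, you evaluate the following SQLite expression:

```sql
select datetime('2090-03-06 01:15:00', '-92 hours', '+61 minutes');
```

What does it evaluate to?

2090-03-02 06:16:00

-92 hours from 2090-03-06 01:15:00 is 2090-03-02 05:15:00 (crosses midnight).
61 minutes = 1h 1m; +61 minutes from 2090-03-02 05:15:00 is 2090-03-02 06:16:00.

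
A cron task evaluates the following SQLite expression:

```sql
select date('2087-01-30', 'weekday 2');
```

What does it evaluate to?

2087-02-04

`weekday 2` advances to the next Tuesday; 2087-01-30 is a Thursday, so it moves forward to 2087-02-04.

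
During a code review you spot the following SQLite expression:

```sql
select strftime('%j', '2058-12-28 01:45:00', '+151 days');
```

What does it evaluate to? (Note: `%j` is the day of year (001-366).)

148

First apply '+151 days': 2058-12-28 01:45:00 → 2059-05-28 01:45:00.
Day-of-year for 2059-05-28: days since 2059-01-01 inclusive = 148, zero-padded to 148.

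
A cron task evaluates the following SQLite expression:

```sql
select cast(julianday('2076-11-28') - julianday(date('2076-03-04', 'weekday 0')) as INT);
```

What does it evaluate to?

`weekday 0` advances to the next Sunday; 2076-03-04 is a Wednesday, so it moves forward to 2076-03-08.
23 days remain in March 2076 after the 8th (31 − 8).
Full months from April 2076 through October 2076 contribute their day counts.
Then 28 days into November 2076.
Total: 23 + 30 + 31 + 30 + 31 + 31 + 30 + 31 + 28 = 265.

265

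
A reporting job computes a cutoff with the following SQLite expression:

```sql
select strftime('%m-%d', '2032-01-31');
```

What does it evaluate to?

01-31

`%m-%d` extracts the month-day: 01-31.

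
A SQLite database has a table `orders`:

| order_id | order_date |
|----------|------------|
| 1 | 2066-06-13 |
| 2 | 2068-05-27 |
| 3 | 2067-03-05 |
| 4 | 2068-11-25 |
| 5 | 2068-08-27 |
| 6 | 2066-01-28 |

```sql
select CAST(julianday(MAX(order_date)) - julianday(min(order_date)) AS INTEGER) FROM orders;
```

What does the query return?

1032

MIN = 2066-01-28, MAX = 2068-11-25.
3 days remain in January 2066 after the 28th (31 − 28).
Full months from February 2066 through October 2068 contribute their day counts.
Then 25 days into November 2068.
Total: 3 + 28 + 31 + 30 + 31 + 30 + 31 + 31 + 30 + 31 + 30 + 31 + 31 + 28 + 31 + 30 + 31 + 30 + 31 + 31 + 30 + 31 + 30 + 31 + 31 + 29 + 31 + 30 + 31 + 30 + 31 + 31 + 30 + 31 + 25 = 1032.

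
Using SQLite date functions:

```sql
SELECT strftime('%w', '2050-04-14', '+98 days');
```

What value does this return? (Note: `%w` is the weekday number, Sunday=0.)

First apply '+98 days': 2050-04-14 → 2050-07-21.
2050-07-21 is a Thursday; with Sunday=0 that is 4.

4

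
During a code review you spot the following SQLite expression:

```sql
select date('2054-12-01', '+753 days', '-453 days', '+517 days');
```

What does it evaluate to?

2057-02-25

Applying '+753 days' to 2054-12-01: counting 753 days forward gives 2056-12-23.
Applying '-453 days' to 2056-12-23: counting 453 days back gives 2055-09-27.
Applying '+517 days' to 2055-09-27: counting 517 days forward gives 2057-02-25.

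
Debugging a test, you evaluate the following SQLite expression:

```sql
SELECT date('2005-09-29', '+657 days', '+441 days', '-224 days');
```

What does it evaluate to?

2008-02-20

Applying '+657 days' to 2005-09-29: counting 657 days forward gives 2007-07-18.
Applying '+441 days' to 2007-07-18: counting 441 days forward gives 2008-10-01.
Applying '-224 days' to 2008-10-01: counting 224 days back gives 2008-02-20.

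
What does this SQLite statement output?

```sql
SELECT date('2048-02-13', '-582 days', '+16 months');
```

Applying '-582 days' to 2048-02-13: counting 582 days back gives 2046-07-11.
Adding +16 months to 2046-07-11 gives 2047-11-11.

2047-11-11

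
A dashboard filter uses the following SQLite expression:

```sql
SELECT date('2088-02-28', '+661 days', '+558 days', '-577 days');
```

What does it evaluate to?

2089-12-01

Applying '+661 days' to 2088-02-28: counting 661 days forward gives 2089-12-20.
Applying '+558 days' to 2089-12-20: counting 558 days forward gives 2091-07-01.
Applying '-577 days' to 2091-07-01: counting 577 days back gives 2089-12-01.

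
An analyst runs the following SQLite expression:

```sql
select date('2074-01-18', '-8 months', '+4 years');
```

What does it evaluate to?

2077-05-18

Adding -8 months to 2074-01-18 gives 2073-05-18.
Adding +4 years to 2073-05-18 gives 2077-05-18.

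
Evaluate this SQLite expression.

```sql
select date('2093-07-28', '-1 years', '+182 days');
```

2093-01-26

Adding -1 year to 2093-07-28 gives 2092-07-28.
Applying '+182 days' to 2092-07-28: counting 182 days forward gives 2093-01-26.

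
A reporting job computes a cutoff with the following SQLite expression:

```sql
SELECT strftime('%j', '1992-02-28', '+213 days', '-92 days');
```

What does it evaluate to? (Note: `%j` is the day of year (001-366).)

First apply '+213 days', '-92 days': 1992-02-28 → 1992-06-28.
Day-of-year for 1992-06-28: days since 1992-01-01 inclusive = 180, zero-padded to 180.

180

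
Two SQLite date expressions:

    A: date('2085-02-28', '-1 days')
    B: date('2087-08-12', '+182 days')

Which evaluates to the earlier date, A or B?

A = 2085-02-27.
B = 2088-02-10.
A is earlier.

A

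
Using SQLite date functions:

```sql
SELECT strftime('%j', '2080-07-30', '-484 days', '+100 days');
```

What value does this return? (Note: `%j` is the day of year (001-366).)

193

First apply '-484 days', '+100 days': 2080-07-30 → 2079-07-12.
Day-of-year for 2079-07-12: days since 2079-01-01 inclusive = 193, zero-padded to 193.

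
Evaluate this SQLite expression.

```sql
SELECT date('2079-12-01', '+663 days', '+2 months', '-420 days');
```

2080-09-30

Applying '+663 days' to 2079-12-01: counting 663 days forward gives 2081-09-24.
Adding +2 months to 2081-09-24 gives 2081-11-24.
Applying '-420 days' to 2081-11-24: counting 420 days back gives 2080-09-30.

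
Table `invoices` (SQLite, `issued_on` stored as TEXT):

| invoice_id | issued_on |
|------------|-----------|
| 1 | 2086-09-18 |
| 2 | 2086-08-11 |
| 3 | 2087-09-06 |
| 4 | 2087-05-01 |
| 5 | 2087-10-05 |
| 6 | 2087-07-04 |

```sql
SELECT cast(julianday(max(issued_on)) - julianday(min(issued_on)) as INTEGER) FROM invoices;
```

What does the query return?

MIN = 2086-08-11, MAX = 2087-10-05.
20 days remain in August 2086 after the 11th (31 − 11).
Full months from September 2086 through September 2087 contribute their day counts.
Then 5 days into October 2087.
Total: 20 + 30 + 31 + 30 + 31 + 31 + 28 + 31 + 30 + 31 + 30 + 31 + 31 + 30 + 5 = 420.

420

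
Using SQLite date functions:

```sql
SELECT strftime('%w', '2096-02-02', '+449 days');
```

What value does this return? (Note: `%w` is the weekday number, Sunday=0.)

5

First apply '+449 days': 2096-02-02 → 2097-04-26.
2097-04-26 is a Friday; with Sunday=0 that is 5.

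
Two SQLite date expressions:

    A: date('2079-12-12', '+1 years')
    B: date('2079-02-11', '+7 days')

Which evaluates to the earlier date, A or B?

B

A = 2080-12-12.
B = 2079-02-18.
B is earlier.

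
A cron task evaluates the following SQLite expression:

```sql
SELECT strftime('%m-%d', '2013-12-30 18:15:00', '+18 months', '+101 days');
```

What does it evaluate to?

10-09

First apply '+18 months', '+101 days': 2013-12-30 18:15:00 → 2015-10-09 18:15:00.
`%m-%d` extracts the month-day: 10-09.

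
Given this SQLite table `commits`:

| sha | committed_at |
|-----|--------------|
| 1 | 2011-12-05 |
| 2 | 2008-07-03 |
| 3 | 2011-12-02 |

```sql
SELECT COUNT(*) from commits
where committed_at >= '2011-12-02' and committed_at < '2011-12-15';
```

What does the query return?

Rows in [2011-12-02, 2011-12-15): 2011-12-05, 2011-12-02 → 2 rows.

2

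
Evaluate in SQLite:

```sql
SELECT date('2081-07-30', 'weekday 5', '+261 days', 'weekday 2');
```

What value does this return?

`weekday 5` advances to the next Friday; 2081-07-30 is a Wednesday, so it moves forward to 2081-08-01.
Applying '+261 days' to 2081-08-01: counting 261 days forward gives 2082-04-19.
`weekday 2` advances to the next Tuesday; 2082-04-19 is a Sunday, so it moves forward to 2082-04-21.

2082-04-21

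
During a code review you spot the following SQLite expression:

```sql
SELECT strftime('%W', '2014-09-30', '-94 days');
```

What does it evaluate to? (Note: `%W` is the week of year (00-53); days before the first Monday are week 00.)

25

First apply '-94 days': 2014-09-30 → 2014-06-28.
2014-06-28 is a Saturday. SQLite's %W counts Mondays since the year started; the result is 25.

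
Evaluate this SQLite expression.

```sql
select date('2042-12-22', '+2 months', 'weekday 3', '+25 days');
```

2043-03-22

Adding +2 months to 2042-12-22 gives 2043-02-22.
`weekday 3` advances to the next Wednesday; 2043-02-22 is a Sunday, so it moves forward to 2043-02-25.
February 2043 has 28 days; 3 remain after the 25th, so 4 days reach 2043-03-01.
Advancing 21 more days within March lands on 2043-03-22.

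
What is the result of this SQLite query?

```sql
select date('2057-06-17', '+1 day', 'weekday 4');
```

Advancing 1 more day within June lands on 2057-06-18.
`weekday 4` advances to the next Thursday; 2057-06-18 is a Monday, so it moves forward to 2057-06-21.

2057-06-21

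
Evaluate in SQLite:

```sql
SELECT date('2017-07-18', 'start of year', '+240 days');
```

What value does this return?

`start of year` rewinds 2017-07-18 to 2017-01-01.
Applying '+240 days' to 2017-01-01: counting 240 days forward gives 2017-08-29.

2017-08-29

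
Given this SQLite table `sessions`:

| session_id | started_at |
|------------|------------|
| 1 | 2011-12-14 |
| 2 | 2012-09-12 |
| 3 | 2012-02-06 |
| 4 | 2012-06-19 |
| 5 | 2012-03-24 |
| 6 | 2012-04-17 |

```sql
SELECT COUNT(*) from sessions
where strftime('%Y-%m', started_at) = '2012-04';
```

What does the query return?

Rows with year-month 2012-04: 2012-04-17 → 1.

1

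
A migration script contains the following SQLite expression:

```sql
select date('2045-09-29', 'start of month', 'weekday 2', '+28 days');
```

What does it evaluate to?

2045-10-03

`start of month` rewinds 2045-09-29 to 2045-09-01.
`weekday 2` advances to the next Tuesday; 2045-09-01 is a Friday, so it moves forward to 2045-09-05.
September 2045 has 30 days; 25 remain after the 5th, so 26 days reach 2045-10-01.
Advancing 2 more days within October lands on 2045-10-03.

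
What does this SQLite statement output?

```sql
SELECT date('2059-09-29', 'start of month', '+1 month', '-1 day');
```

`start of month` rewinds 2059-09-29 to 2059-09-01.
Adding +1 month to 2059-09-01 gives 2059-10-01.
Going back 1 day from 2059-10-01 reaches 2059-09-30 (last day of September, 30 days).

2059-09-30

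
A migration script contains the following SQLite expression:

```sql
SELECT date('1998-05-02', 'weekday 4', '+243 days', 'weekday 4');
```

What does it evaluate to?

`weekday 4` advances to the next Thursday; 1998-05-02 is a Saturday, so it moves forward to 1998-05-07.
Applying '+243 days' to 1998-05-07: counting 243 days forward gives 1999-01-05.
`weekday 4` advances to the next Thursday; 1999-01-05 is a Tuesday, so it moves forward to 1999-01-07.

1999-01-07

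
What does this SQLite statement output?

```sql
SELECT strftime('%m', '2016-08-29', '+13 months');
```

First apply '+13 months': 2016-08-29 → 2017-09-29.
`%m` extracts the 2-digit month (01-12): 09.

09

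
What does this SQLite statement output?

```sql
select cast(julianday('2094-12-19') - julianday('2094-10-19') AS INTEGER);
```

12 days remain in October 2094 after the 19th (31 − 19).
November 2094: 30 days.
Then 19 days into December 2094.
Total: 12 + 30 + 19 = 61.

61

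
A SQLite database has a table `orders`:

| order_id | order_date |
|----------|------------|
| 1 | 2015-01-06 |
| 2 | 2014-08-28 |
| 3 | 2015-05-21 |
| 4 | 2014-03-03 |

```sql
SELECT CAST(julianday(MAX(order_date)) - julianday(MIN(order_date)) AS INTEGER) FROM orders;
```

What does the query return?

444

MIN = 2014-03-03, MAX = 2015-05-21.
28 days remain in March 2014 after the 3rd (31 − 3).
Full months from April 2014 through April 2015 contribute their day counts.
Then 21 days into May 2015.
Total: 28 + 30 + 31 + 30 + 31 + 31 + 30 + 31 + 30 + 31 + 31 + 28 + 31 + 30 + 21 = 444.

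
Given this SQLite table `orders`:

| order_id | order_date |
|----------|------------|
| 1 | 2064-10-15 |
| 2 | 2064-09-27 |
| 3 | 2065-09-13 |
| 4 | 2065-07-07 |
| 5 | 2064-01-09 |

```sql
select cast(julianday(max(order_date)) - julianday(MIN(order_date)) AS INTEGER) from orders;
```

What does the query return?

613

MIN = 2064-01-09, MAX = 2065-09-13.
22 days remain in January 2064 after the 9th (31 − 9).
Full months from February 2064 through August 2065 contribute their day counts.
Then 13 days into September 2065.
Total: 22 + 29 + 31 + 30 + 31 + 30 + 31 + 31 + 30 + 31 + 30 + 31 + 31 + 28 + 31 + 30 + 31 + 30 + 31 + 31 + 13 = 613.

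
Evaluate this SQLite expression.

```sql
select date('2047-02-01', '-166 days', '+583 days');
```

Applying '-166 days' to 2047-02-01: counting 166 days back gives 2046-08-19.
Applying '+583 days' to 2046-08-19: counting 583 days forward gives 2048-03-24.

2048-03-24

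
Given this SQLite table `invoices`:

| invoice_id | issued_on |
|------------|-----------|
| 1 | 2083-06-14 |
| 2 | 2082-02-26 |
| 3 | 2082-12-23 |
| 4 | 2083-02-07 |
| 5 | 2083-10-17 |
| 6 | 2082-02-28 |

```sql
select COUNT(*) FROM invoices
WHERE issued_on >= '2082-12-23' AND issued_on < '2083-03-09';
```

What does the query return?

Rows in [2082-12-23, 2083-03-09): 2082-12-23, 2083-02-07 → 2 rows.

2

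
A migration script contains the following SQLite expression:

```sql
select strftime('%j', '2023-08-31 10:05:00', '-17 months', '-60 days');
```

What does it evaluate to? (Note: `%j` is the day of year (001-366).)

030

First apply '-17 months', '-60 days': 2023-08-31 10:05:00 → 2022-01-30 10:05:00.
Day-of-year for 2022-01-30: days since 2022-01-01 inclusive = 30, zero-padded to 030.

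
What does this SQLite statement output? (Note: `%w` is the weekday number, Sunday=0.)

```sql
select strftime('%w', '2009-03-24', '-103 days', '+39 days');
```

First apply '-103 days', '+39 days': 2009-03-24 → 2009-01-19.
2009-01-19 is a Monday; with Sunday=0 that is 1.

1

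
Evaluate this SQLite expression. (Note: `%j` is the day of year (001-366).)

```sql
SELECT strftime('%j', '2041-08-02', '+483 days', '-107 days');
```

225

First apply '+483 days', '-107 days': 2041-08-02 → 2042-08-13.
Day-of-year for 2042-08-13: days since 2042-01-01 inclusive = 225, zero-padded to 225.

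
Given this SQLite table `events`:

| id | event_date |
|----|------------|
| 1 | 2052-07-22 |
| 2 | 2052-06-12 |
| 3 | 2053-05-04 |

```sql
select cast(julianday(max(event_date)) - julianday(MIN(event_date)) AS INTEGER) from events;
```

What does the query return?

MIN = 2052-06-12, MAX = 2053-05-04.
18 days remain in June 2052 after the 12th (30 − 12).
Full months from July 2052 through April 2053 contribute their day counts.
Then 4 days into May 2053.
Total: 18 + 31 + 31 + 30 + 31 + 30 + 31 + 31 + 28 + 31 + 30 + 4 = 326.

326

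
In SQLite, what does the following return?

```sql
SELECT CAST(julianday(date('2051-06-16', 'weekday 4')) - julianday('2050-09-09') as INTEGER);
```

`weekday 4` advances to the next Thursday; 2051-06-16 is a Friday, so it moves forward to 2051-06-22.
21 days remain in September 2050 after the 9th (30 − 9).
Full months from October 2050 through May 2051 contribute their day counts.
Then 22 days into June 2051.
Total: 21 + 31 + 30 + 31 + 31 + 28 + 31 + 30 + 31 + 22 = 286.

286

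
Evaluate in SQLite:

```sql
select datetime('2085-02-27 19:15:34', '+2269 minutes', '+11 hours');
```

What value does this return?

2085-03-01 20:04:34

2269 minutes = 37h 49m; +2269 minutes from 2085-02-27 19:15:34 is 2085-03-01 09:04:34 (crosses midnight).
+11 hours from 2085-03-01 09:04:34 is 2085-03-01 20:04:34.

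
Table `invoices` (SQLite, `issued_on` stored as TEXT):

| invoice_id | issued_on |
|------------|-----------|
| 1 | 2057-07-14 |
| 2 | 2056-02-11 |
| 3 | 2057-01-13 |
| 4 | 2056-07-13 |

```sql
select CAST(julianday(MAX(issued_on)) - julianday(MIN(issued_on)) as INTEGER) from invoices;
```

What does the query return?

519

MIN = 2056-02-11, MAX = 2057-07-14.
18 days remain in February 2056 after the 11th (29 − 11).
Full months from March 2056 through June 2057 contribute their day counts.
Then 14 days into July 2057.
Total: 18 + 31 + 30 + 31 + 30 + 31 + 31 + 30 + 31 + 30 + 31 + 31 + 28 + 31 + 30 + 31 + 30 + 14 = 519.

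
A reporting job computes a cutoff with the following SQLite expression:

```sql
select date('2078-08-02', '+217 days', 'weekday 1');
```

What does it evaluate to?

2079-03-13

Applying '+217 days' to 2078-08-02: counting 217 days forward gives 2079-03-07.
`weekday 1` advances to the next Monday; 2079-03-07 is a Tuesday, so it moves forward to 2079-03-13.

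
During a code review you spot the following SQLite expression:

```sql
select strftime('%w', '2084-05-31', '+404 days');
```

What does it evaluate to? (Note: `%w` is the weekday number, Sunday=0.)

First apply '+404 days': 2084-05-31 → 2085-07-09.
2085-07-09 is a Monday; with Sunday=0 that is 1.

1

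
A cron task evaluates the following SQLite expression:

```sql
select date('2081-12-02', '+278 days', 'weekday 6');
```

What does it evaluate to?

Applying '+278 days' to 2081-12-02: counting 278 days forward gives 2082-09-06.
`weekday 6` advances to the next Saturday; 2082-09-06 is a Sunday, so it moves forward to 2082-09-12.

2082-09-12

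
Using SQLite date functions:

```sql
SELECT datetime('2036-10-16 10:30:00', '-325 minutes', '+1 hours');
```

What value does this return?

2036-10-16 06:05:00

325 minutes = 5h 25m; -325 minutes from 2036-10-16 10:30:00 is 2036-10-16 05:05:00.
+1 hours from 2036-10-16 05:05:00 is 2036-10-16 06:05:00.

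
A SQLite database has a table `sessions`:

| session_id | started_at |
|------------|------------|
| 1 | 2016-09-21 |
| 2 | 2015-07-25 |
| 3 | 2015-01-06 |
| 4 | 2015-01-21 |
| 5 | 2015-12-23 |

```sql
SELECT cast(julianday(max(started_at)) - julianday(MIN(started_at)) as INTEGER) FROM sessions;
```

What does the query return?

MIN = 2015-01-06, MAX = 2016-09-21.
25 days remain in January 2015 after the 6th (31 − 6).
Full months from February 2015 through August 2016 contribute their day counts.
Then 21 days into September 2016.
Total: 25 + 28 + 31 + 30 + 31 + 30 + 31 + 31 + 30 + 31 + 30 + 31 + 31 + 29 + 31 + 30 + 31 + 30 + 31 + 31 + 21 = 624.

624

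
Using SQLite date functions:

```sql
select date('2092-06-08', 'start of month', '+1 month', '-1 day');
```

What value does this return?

2092-06-30

`start of month` rewinds 2092-06-08 to 2092-06-01.
Adding +1 month to 2092-06-01 gives 2092-07-01.
Going back 1 day from 2092-07-01 reaches 2092-06-30 (last day of June, 30 days).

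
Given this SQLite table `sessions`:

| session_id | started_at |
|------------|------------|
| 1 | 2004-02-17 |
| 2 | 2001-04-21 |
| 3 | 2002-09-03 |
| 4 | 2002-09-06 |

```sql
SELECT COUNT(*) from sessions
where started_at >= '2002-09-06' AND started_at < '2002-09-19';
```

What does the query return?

Rows in [2002-09-06, 2002-09-19): 2002-09-06 → 1 row.

1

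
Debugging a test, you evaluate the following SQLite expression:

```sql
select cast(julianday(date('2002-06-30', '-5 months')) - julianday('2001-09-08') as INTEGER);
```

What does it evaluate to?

144

Adding -5 months to 2002-06-30 gives 2002-01-30.
22 days remain in September 2001 after the 8th (30 − 8).
October 2001: 31 days.
November 2001: 30 days.
December 2001: 31 days.
Then 30 days into January 2002.
Total: 22 + 31 + 30 + 31 + 30 = 144.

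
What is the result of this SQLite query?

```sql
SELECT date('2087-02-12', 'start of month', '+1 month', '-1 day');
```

`start of month` rewinds 2087-02-12 to 2087-02-01.
Adding +1 month to 2087-02-01 gives 2087-03-01.
Going back 1 day from 2087-03-01 reaches 2087-02-28 (last day of February, 28 days).

2087-02-28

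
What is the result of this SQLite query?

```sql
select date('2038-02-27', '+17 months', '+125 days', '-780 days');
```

2037-10-10

Adding +17 months to 2038-02-27 gives 2039-07-27.
Applying '+125 days' to 2039-07-27: counting 125 days forward gives 2039-11-29.
Applying '-780 days' to 2039-11-29: counting 780 days back gives 2037-10-10.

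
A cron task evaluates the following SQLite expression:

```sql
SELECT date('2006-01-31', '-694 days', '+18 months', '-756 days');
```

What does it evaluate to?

Applying '-694 days' to 2006-01-31: counting 694 days back gives 2004-03-08.
Adding +18 months to 2004-03-08 gives 2005-09-08.
Applying '-756 days' to 2005-09-08: counting 756 days back gives 2003-08-14.

2003-08-14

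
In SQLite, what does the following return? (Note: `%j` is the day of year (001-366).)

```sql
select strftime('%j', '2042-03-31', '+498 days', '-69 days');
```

First apply '+498 days', '-69 days': 2042-03-31 → 2043-06-03.
Day-of-year for 2043-06-03: days since 2043-01-01 inclusive = 154, zero-padded to 154.

154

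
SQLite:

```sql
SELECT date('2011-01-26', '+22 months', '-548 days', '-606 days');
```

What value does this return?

Adding +22 months to 2011-01-26 gives 2012-11-26.
Applying '-548 days' to 2012-11-26: counting 548 days back gives 2011-05-28.
Applying '-606 days' to 2011-05-28: counting 606 days back gives 2009-09-29.

2009-09-29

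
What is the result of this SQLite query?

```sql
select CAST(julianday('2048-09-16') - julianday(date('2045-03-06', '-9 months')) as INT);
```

1563

Adding -9 months to 2045-03-06 gives 2044-06-06.
24 days remain in June 2044 after the 6th (30 − 6).
Full months from July 2044 through August 2048 contribute their day counts.
Then 16 days into September 2048.
Total: 24 + 31 + 31 + 30 + 31 + 30 + 31 + 31 + 28 + 31 + 30 + 31 + 30 + 31 + 31 + 30 + 31 + 30 + 31 + 31 + 28 + 31 + 30 + 31 + 30 + 31 + 31 + 30 + 31 + 30 + 31 + 31 + 28 + 31 + 30 + 31 + 30 + 31 + 31 + 30 + 31 + 30 + 31 + 31 + 29 + 31 + 30 + 31 + 30 + 31 + 31 + 16 = 1563.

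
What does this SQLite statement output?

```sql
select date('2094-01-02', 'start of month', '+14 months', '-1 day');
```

`start of month` rewinds 2094-01-02 to 2094-01-01.
Adding +14 months to 2094-01-01 gives 2095-03-01.
Going back 1 day from 2095-03-01 reaches 2095-02-28 (last day of February, 28 days).

2095-02-28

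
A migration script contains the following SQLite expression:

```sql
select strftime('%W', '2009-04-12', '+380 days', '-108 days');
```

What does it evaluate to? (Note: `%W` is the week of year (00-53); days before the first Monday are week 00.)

First apply '+380 days', '-108 days': 2009-04-12 → 2010-01-09.
2010-01-09 is a Saturday. SQLite's %W counts Mondays since the year started; the result is 01.

01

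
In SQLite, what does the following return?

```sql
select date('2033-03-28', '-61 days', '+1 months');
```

Applying '-61 days' to 2033-03-28: counting 61 days back gives 2033-01-26.
Adding +1 month to 2033-01-26 gives 2033-02-26.

2033-02-26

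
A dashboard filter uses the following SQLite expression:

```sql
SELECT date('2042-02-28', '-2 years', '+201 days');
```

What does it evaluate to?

2040-09-16

Adding -2 years to 2042-02-28 gives 2040-02-28.
Applying '+201 days' to 2040-02-28: counting 201 days forward gives 2040-09-16.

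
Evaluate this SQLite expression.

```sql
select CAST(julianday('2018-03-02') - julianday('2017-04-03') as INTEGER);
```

27 days remain in April 2017 after the 3rd (30 − 3).
Full months from May 2017 through February 2018 contribute their day counts.
Then 2 days into March 2018.
Total: 27 + 31 + 30 + 31 + 31 + 30 + 31 + 30 + 31 + 31 + 28 + 2 = 333.

333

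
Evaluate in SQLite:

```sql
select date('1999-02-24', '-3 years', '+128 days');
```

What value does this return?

1996-07-01

Adding -3 years to 1999-02-24 gives 1996-02-24.
Applying '+128 days' to 1996-02-24: counting 128 days forward gives 1996-07-01.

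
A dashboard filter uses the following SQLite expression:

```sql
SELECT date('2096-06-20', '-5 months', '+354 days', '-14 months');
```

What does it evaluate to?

2095-11-08

Adding -5 months to 2096-06-20 gives 2096-01-20.
Applying '+354 days' to 2096-01-20: counting 354 days forward gives 2097-01-08.
Adding -14 months to 2097-01-08 gives 2095-11-08.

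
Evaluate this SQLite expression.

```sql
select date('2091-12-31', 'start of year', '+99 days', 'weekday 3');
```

2091-04-11

`start of year` rewinds 2091-12-31 to 2091-01-01.
Applying '+99 days' to 2091-01-01: counting 99 days forward gives 2091-04-10.
`weekday 3` advances to the next Wednesday; 2091-04-10 is a Tuesday, so it moves forward to 2091-04-11.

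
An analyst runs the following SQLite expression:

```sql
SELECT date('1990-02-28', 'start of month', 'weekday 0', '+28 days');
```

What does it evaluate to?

1990-03-04

`start of month` rewinds 1990-02-28 to 1990-02-01.
`weekday 0` advances to the next Sunday; 1990-02-01 is a Thursday, so it moves forward to 1990-02-04.
February 1990 has 28 days; 24 remain after the 4th, so 25 days reach 1990-03-01.
Advancing 3 more days within March lands on 1990-03-04.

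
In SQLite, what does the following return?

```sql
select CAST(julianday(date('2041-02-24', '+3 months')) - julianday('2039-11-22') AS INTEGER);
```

549

Adding +3 months to 2041-02-24 gives 2041-05-24.
8 days remain in November 2039 after the 22nd (30 − 22).
Full months from December 2039 through April 2041 contribute their day counts.
Then 24 days into May 2041.
Total: 8 + 31 + 31 + 29 + 31 + 30 + 31 + 30 + 31 + 31 + 30 + 31 + 30 + 31 + 31 + 28 + 31 + 30 + 24 = 549.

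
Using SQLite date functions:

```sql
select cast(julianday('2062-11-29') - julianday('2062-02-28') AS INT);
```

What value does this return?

0 days remain in February 2062 after the 28th (28 − 28).
Full months from March 2062 through October 2062 contribute their day counts.
Then 29 days into November 2062.
Total: 0 + 31 + 30 + 31 + 30 + 31 + 31 + 30 + 31 + 29 = 274.

274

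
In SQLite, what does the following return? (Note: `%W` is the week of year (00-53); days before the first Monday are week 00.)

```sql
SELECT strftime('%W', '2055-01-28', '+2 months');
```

First apply '+2 months': 2055-01-28 → 2055-03-28.
2055-03-28 is a Sunday. SQLite's %W counts Mondays since the year started; the result is 12.

12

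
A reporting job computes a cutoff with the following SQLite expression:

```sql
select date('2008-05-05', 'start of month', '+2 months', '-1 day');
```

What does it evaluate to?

2008-06-30

`start of month` rewinds 2008-05-05 to 2008-05-01.
Adding +2 months to 2008-05-01 gives 2008-07-01.
Going back 1 day from 2008-07-01 reaches 2008-06-30 (last day of June, 30 days).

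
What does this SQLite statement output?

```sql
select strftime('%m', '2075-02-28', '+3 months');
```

First apply '+3 months': 2075-02-28 → 2075-05-28.
`%m` extracts the 2-digit month (01-12): 05.

05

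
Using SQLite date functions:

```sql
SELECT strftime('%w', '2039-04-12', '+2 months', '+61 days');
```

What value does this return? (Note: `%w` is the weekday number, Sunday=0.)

First apply '+2 months', '+61 days': 2039-04-12 → 2039-08-12.
2039-08-12 is a Friday; with Sunday=0 that is 5.

5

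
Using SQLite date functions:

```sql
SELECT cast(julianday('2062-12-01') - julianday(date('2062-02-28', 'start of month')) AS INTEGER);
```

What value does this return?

`start of month` rewinds 2062-02-28 to 2062-02-01.
27 days remain in February 2062 after the 1st (28 − 1).
Full months from March 2062 through November 2062 contribute their day counts.
Then 1 day into December 2062.
Total: 27 + 31 + 30 + 31 + 30 + 31 + 31 + 30 + 31 + 30 + 1 = 303.

303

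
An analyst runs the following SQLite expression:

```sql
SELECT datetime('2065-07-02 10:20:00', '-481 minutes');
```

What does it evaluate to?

2065-07-02 02:19:00

481 minutes = 8h 1m; -481 minutes from 2065-07-02 10:20:00 is 2065-07-02 02:19:00.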